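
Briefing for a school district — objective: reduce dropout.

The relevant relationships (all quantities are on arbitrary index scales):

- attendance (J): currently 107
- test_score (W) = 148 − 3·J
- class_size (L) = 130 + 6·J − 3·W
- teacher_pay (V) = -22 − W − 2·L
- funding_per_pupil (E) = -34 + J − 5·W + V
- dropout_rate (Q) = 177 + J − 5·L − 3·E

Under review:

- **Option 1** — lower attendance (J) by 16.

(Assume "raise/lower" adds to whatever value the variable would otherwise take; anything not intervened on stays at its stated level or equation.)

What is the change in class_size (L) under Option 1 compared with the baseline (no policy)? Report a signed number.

Baseline:
  J = 107
  W = 148 − 3·107 = -173
  L = 130 + 6·107 − 3·(-173) = 1291
Option 1 (J − 16):
  J = 107 − 16 = 91
  W = 148 − 3·91 = -125
  L = 130 + 6·91 − 3·(-125) = 1051
Change in L: 1051 − 1291 = -240

-240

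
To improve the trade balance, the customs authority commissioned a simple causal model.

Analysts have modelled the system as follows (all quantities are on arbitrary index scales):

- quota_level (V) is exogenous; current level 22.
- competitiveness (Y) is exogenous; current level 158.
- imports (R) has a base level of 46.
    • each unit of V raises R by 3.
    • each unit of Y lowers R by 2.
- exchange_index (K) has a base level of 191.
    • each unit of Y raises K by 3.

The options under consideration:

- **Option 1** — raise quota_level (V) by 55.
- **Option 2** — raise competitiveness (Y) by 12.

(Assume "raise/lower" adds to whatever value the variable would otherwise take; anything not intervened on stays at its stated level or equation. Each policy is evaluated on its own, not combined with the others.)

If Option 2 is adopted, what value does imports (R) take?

Option 2 (Y + 12):
  V = 22
  Y = 158 + 12 = 170
  R = 46 + 3·22 − 2·170 = -228

-228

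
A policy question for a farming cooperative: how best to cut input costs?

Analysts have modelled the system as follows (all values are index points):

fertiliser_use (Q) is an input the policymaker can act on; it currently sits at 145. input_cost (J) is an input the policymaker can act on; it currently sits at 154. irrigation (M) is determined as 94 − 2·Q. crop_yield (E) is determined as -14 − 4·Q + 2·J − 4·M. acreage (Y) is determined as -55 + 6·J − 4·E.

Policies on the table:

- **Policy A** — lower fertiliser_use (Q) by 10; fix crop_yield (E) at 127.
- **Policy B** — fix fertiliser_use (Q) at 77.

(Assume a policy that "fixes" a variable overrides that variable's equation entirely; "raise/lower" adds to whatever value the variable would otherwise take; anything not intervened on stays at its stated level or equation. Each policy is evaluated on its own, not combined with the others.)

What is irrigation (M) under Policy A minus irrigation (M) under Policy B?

Policy A (Q − 10, E := 127):
  Q = 145 − 10 = 135
  M = 94 − 2·135 = -176
Policy B (Q := 77):
  Q = 77
  M = 94 − 2·77 = -60
M: -176 − (-60) = -116

-116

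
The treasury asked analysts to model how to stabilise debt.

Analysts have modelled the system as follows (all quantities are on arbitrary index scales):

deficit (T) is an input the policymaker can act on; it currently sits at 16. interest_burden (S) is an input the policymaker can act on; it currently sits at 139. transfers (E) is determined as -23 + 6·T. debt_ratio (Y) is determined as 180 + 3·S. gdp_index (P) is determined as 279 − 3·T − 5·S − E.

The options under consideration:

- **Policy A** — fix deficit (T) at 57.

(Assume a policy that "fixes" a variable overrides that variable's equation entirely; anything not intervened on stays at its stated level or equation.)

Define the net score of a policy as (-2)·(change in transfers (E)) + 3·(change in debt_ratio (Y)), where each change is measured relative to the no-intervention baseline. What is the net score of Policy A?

-492

Baseline:
  T = 16
  S = 139
  E = -23 + 6·16 = 73
  Y = 180 + 3·139 = 597
Policy A (T := 57):
  T = 57
  S = 139
  E = -23 + 6·57 = 319
  Y = 180 + 3·139 = 597
ΔE = 319 − 73 = 246; ΔY = 597 − 597 = 0
Score = (-2)·246 + 3·0 = -492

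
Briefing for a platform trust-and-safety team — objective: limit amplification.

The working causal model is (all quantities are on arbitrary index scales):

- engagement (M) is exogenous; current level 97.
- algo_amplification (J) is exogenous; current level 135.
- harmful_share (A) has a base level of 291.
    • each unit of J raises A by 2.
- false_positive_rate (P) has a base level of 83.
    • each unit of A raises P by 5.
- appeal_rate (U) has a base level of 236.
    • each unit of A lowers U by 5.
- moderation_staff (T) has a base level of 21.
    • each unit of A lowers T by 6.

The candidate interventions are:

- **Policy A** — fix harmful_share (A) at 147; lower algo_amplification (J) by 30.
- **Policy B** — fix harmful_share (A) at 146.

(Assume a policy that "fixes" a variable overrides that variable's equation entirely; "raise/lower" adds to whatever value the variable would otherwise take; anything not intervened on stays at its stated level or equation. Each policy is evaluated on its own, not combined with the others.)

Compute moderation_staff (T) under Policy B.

-855

Policy B (A := 146):
  J = 135
  A = 146
  T = 21 − 6·146 = -855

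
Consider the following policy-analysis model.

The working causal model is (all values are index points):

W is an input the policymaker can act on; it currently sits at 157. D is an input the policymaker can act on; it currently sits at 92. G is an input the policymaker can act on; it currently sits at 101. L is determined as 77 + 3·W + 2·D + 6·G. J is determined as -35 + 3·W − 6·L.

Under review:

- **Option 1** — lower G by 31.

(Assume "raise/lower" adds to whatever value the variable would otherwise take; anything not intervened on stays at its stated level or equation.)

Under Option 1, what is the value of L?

1152

Option 1 (G − 31):
  W = 157
  D = 92
  G = 101 − 31 = 70
  L = 77 + 3·157 + 2·92 + 6·70 = 1152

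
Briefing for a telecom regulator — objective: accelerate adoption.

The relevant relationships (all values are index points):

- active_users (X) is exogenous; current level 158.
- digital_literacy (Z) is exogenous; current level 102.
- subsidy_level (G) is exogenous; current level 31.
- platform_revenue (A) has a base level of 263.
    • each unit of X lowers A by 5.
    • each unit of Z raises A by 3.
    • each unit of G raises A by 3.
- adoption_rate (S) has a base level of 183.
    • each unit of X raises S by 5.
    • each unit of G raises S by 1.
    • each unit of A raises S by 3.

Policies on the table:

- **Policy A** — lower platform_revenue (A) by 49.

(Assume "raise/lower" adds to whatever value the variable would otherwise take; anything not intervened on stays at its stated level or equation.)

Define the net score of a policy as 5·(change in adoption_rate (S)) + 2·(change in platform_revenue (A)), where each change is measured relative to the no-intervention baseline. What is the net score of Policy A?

Baseline:
  X = 158
  Z = 102
  G = 31
  A = 263 − 5·158 + 3·102 + 3·31 = -128
  S = 183 + 5·158 + 31 + 3·(-128) = 620
Policy A (A − 49):
  X = 158
  Z = 102
  G = 31
  A = 263 − 5·158 + 3·102 + 3·31 (−49 from intervention) = -177
  S = 183 + 5·158 + 31 + 3·(-177) = 473
ΔS = 473 − 620 = -147; ΔA = -177 − (-128) = -49
Score = 5·(-147) + 2·(-49) = -833

-833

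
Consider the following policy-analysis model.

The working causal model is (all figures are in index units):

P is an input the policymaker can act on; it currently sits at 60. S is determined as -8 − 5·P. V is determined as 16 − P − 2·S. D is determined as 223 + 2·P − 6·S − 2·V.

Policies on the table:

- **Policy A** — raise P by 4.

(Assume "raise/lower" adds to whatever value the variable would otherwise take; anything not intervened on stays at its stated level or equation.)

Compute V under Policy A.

608

Policy A (P + 4):
  P = 60 + 4 = 64
  S = -8 − 5·64 = -328
  V = 16 − 64 − 2·(-328) = 608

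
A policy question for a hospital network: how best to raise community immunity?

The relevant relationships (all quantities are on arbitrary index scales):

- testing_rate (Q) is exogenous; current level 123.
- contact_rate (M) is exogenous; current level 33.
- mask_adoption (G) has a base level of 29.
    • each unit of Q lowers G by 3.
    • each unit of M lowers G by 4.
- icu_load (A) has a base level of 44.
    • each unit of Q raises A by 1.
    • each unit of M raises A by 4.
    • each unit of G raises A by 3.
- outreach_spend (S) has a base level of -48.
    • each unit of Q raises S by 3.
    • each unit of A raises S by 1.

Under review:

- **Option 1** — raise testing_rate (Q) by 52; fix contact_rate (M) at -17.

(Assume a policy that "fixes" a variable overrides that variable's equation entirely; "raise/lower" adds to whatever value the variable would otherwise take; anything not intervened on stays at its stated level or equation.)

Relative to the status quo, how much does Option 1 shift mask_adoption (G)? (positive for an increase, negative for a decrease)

44

Baseline:
  Q = 123
  M = 33
  G = 29 − 3·123 − 4·33 = -472
Option 1 (Q + 52, M := -17):
  Q = 123 + 52 = 175
  M = -17
  G = 29 − 3·175 − 4·(-17) = -428
Change in G: -428 − (-472) = 44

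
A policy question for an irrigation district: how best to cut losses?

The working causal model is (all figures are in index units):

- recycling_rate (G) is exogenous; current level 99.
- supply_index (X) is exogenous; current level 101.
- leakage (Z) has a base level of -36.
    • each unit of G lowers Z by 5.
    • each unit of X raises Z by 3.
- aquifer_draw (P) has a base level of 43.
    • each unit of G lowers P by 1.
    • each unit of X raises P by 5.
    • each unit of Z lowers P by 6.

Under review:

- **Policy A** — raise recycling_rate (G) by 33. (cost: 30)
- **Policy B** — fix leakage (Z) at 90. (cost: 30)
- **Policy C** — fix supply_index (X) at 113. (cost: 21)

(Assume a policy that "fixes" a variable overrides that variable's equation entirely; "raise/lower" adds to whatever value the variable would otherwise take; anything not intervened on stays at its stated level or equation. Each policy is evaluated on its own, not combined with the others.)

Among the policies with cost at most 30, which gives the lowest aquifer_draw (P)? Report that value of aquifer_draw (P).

-91

Policy A (G + 33):
  G = 99 + 33 = 132
  X = 101
  Z = -36 − 5·132 + 3·101 = -393
  P = 43 − 132 + 5·101 − 6·(-393) = 2774
Policy B (Z := 90):
  G = 99
  X = 101
  Z = 90
  P = 43 − 99 + 5·101 − 6·90 = -91
Policy C (X := 113):
  G = 99
  X = 113
  Z = -36 − 5·99 + 3·113 = -192
  P = 43 − 99 + 5·113 − 6·(-192) = 1661
Comparing — Policy A: P=2774, Policy B: P=-91, Policy C: P=1661. Lowest is -91 (Policy B).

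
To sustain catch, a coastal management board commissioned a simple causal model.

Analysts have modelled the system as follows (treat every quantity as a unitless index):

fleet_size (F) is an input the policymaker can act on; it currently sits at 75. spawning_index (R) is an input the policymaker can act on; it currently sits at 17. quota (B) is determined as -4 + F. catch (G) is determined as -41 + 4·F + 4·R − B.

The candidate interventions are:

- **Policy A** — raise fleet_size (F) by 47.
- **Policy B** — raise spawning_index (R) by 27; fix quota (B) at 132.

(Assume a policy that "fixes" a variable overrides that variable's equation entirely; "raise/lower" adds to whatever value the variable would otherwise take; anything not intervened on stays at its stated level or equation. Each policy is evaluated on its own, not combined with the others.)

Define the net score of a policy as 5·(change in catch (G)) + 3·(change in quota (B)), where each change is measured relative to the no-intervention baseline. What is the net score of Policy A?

Baseline:
  F = 75
  R = 17
  B = -4 + 75 = 71
  G = -41 + 4·75 + 4·17 − 71 = 256
Policy A (F + 47):
  F = 75 + 47 = 122
  R = 17
  B = -4 + 122 = 118
  G = -41 + 4·122 + 4·17 − 118 = 397
ΔG = 397 − 256 = 141; ΔB = 118 − 71 = 47
Score = 5·141 + 3·47 = 846

846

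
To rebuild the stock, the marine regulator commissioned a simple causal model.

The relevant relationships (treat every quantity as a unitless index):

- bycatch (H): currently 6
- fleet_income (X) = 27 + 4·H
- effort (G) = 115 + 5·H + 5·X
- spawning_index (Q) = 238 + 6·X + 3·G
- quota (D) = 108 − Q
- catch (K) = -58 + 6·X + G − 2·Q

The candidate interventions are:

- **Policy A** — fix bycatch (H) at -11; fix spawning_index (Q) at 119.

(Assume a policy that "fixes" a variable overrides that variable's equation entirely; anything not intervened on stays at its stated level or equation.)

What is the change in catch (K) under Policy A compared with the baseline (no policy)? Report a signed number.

Baseline:
  H = 6
  X = 27 + 4·6 = 51
  G = 115 + 5·6 + 5·51 = 400
  Q = 238 + 6·51 + 3·400 = 1744
  K = -58 + 6·51 + 400 − 2·1744 = -2840
Policy A (H := -11, Q := 119):
  H = -11
  X = 27 + 4·(-11) = -17
  G = 115 + 5·(-11) + 5·(-17) = -25
  Q = 119
  K = -58 + 6·(-17) + (-25) − 2·119 = -423
Change in K: -423 − (-2840) = 2417

2417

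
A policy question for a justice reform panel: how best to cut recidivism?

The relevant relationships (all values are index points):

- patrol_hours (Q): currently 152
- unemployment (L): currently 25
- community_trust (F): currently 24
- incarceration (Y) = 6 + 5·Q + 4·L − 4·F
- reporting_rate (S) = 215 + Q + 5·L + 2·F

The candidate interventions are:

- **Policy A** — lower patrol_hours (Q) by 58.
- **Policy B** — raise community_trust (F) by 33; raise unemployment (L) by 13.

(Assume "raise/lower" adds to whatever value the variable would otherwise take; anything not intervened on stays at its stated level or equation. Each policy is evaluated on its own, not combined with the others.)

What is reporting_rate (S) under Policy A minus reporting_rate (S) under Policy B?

Policy A (Q − 58):
  Q = 152 − 58 = 94
  L = 25
  F = 24
  S = 215 + 94 + 5·25 + 2·24 = 482
Policy B (F + 33, L + 13):
  Q = 152
  L = 25 + 13 = 38
  F = 24 + 33 = 57
  S = 215 + 152 + 5·38 + 2·57 = 671
S: 482 − 671 = -189

-189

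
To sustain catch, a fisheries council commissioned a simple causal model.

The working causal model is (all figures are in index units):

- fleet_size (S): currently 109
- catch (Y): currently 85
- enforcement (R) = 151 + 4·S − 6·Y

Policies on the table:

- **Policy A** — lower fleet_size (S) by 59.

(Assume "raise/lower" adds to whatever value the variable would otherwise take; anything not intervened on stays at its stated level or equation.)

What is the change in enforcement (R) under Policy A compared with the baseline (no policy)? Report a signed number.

-236

Baseline:
  S = 109
  Y = 85
  R = 151 + 4·109 − 6·85 = 77
Policy A (S − 59):
  S = 109 − 59 = 50
  Y = 85
  R = 151 + 4·50 − 6·85 = -159
Change in R: -159 − 77 = -236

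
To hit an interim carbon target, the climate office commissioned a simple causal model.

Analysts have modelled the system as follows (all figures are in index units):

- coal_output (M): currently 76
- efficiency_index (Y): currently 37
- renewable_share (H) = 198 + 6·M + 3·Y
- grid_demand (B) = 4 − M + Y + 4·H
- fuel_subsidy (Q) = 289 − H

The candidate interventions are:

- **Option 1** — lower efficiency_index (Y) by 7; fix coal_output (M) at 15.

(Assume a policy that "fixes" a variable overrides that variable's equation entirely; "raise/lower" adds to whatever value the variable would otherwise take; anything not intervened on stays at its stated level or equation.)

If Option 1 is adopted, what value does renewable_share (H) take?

378

Option 1 (Y − 7, M := 15):
  M = 15
  Y = 37 − 7 = 30
  H = 198 + 6·15 + 3·30 = 378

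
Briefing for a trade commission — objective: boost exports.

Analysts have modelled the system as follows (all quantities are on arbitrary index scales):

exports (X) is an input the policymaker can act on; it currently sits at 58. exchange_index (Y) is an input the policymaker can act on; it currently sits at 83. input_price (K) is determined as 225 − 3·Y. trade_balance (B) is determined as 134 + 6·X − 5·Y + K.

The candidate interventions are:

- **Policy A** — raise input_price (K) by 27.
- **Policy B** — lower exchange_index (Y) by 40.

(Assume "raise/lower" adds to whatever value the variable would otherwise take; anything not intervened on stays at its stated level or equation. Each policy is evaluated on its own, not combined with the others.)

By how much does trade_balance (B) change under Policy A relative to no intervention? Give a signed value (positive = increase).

Baseline:
  X = 58
  Y = 83
  K = 225 − 3·83 = -24
  B = 134 + 6·58 − 5·83 + (-24) = 43
Policy A (K + 27):
  X = 58
  Y = 83
  K = 225 − 3·83 (+27 from intervention) = 3
  B = 134 + 6·58 − 5·83 + 3 = 70
Change in B: 70 − 43 = 27

27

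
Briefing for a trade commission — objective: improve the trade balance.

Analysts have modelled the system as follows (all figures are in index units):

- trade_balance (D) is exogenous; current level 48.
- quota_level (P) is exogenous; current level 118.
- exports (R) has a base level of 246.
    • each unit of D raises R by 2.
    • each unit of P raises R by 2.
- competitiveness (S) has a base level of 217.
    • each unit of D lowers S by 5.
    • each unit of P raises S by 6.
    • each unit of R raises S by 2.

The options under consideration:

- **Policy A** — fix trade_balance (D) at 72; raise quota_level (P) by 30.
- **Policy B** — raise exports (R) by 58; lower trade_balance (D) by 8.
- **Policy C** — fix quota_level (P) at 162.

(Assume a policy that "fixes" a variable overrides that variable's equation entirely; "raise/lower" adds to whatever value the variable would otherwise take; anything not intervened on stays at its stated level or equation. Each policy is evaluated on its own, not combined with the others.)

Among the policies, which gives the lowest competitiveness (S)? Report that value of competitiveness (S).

Policy A (D := 72, P + 30):
  D = 72
  P = 118 + 30 = 148
  R = 246 + 2·72 + 2·148 = 686
  S = 217 − 5·72 + 6·148 + 2·686 = 2117
Policy B (R + 58, D − 8):
  D = 48 − 8 = 40
  P = 118
  R = 246 + 2·40 + 2·118 (+58 from intervention) = 620
  S = 217 − 5·40 + 6·118 + 2·620 = 1965
Policy C (P := 162):
  D = 48
  P = 162
  R = 246 + 2·48 + 2·162 = 666
  S = 217 − 5·48 + 6·162 + 2·666 = 2281
Comparing — Policy A: S=2117, Policy B: S=1965, Policy C: S=2281. Lowest is 1965 (Policy B).

1965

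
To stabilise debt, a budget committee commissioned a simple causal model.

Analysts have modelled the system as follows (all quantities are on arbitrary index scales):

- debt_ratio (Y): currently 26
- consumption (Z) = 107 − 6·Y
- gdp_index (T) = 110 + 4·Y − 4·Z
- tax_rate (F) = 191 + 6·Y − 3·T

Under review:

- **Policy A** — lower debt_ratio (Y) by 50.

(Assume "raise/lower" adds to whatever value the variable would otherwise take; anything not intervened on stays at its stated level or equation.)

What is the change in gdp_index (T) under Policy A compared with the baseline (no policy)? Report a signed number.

Baseline:
  Y = 26
  Z = 107 − 6·26 = -49
  T = 110 + 4·26 − 4·(-49) = 410
Policy A (Y − 50):
  Y = 26 − 50 = -24
  Z = 107 − 6·(-24) = 251
  T = 110 + 4·(-24) − 4·251 = -990
Change in T: -990 − 410 = -1400

-1400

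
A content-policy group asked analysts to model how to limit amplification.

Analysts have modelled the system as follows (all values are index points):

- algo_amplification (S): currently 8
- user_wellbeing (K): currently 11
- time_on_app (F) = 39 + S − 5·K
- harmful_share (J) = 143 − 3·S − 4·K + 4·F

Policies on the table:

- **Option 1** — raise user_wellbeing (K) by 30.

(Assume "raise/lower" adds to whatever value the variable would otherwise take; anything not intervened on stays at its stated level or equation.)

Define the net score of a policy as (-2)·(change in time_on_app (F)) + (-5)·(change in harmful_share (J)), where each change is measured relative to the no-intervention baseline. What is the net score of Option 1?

Baseline:
  S = 8
  K = 11
  F = 39 + 8 − 5·11 = -8
  J = 143 − 3·8 − 4·11 + 4·(-8) = 43
Option 1 (K + 30):
  S = 8
  K = 11 + 30 = 41
  F = 39 + 8 − 5·41 = -158
  J = 143 − 3·8 − 4·41 + 4·(-158) = -677
ΔF = -158 − (-8) = -150; ΔJ = -677 − 43 = -720
Score = (-2)·(-150) + (-5)·(-720) = 3900

3900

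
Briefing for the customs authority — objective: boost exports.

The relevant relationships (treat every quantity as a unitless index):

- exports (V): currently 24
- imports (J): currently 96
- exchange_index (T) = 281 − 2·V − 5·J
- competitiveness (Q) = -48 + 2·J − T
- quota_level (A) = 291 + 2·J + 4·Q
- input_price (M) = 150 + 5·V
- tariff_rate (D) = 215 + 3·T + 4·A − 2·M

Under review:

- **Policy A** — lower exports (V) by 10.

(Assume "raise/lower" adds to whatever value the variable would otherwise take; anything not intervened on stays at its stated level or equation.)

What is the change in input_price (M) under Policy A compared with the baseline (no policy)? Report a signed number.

Baseline:
  V = 24
  M = 150 + 5·24 = 270
Policy A (V − 10):
  V = 24 − 10 = 14
  M = 150 + 5·14 = 220
Change in M: 220 − 270 = -50

-50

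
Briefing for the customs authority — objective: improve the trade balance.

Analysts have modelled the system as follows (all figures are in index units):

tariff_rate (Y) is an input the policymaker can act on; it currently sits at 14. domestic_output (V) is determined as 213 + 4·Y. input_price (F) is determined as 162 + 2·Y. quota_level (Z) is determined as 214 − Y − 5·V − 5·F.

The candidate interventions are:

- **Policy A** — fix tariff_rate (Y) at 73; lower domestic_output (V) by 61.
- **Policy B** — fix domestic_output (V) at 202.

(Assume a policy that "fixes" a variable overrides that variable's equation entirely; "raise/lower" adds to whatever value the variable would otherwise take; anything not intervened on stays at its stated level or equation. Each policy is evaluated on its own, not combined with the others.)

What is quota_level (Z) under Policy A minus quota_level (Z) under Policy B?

-1859

Policy A (Y := 73, V − 61):
  Y = 73
  V = 213 + 4·73 (−61 from intervention) = 444
  F = 162 + 2·73 = 308
  Z = 214 − 73 − 5·444 − 5·308 = -3619
Policy B (V := 202):
  Y = 14
  V = 202
  F = 162 + 2·14 = 190
  Z = 214 − 14 − 5·202 − 5·190 = -1760
Z: -3619 − (-1760) = -1859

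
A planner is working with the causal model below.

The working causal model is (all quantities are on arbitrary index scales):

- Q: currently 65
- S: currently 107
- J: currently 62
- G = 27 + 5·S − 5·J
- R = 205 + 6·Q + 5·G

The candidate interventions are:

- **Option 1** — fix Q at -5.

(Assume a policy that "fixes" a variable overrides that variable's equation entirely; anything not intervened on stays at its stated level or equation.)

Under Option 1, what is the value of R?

Option 1 (Q := -5):
  Q = -5
  S = 107
  J = 62
  G = 27 + 5·107 − 5·62 = 252
  R = 205 + 6·(-5) + 5·252 = 1435

1435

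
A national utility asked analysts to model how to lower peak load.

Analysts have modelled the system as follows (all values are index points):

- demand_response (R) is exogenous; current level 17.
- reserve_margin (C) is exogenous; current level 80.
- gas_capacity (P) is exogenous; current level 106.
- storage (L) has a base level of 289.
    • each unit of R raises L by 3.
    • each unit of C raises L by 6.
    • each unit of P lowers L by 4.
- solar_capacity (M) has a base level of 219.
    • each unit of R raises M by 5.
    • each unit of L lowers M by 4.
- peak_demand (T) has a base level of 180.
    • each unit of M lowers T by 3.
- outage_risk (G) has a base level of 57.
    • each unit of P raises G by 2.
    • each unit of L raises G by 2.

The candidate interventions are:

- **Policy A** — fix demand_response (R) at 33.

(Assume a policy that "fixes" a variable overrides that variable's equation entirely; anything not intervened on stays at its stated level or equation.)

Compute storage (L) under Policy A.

Policy A (R := 33):
  R = 33
  C = 80
  P = 106
  L = 289 + 3·33 + 6·80 − 4·106 = 444

444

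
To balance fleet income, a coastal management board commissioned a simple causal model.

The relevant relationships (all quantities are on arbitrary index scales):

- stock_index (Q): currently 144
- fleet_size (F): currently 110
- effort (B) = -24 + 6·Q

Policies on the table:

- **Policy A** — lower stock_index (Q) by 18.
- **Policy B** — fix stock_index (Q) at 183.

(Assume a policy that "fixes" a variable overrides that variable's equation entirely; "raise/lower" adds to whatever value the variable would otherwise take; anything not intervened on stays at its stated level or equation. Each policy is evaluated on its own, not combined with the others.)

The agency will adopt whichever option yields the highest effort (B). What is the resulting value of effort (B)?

Policy A (Q − 18):
  Q = 144 − 18 = 126
  B = -24 + 6·126 = 732
Policy B (Q := 183):
  Q = 183
  B = -24 + 6·183 = 1074
Comparing — Policy A: B=732, Policy B: B=1074. Highest is 1074 (Policy B).

1074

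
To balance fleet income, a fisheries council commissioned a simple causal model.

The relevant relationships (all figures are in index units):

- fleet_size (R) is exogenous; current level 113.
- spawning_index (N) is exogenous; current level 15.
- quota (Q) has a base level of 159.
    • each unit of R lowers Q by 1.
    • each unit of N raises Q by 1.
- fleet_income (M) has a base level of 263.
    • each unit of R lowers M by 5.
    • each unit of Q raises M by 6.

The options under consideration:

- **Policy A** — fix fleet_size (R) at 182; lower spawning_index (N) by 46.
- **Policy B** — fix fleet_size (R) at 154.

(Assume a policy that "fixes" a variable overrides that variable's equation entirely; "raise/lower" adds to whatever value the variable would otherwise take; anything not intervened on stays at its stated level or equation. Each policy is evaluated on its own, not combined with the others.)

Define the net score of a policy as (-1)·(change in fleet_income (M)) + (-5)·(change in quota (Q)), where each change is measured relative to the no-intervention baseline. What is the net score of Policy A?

Baseline:
  R = 113
  N = 15
  Q = 159 − 113 + 15 = 61
  M = 263 − 5·113 + 6·61 = 64
Policy A (R := 182, N − 46):
  R = 182
  N = 15 − 46 = -31
  Q = 159 − 182 + (-31) = -54
  M = 263 − 5·182 + 6·(-54) = -971
ΔM = -971 − 64 = -1035; ΔQ = -54 − 61 = -115
Score = (-1)·(-1035) + (-5)·(-115) = 1610

1610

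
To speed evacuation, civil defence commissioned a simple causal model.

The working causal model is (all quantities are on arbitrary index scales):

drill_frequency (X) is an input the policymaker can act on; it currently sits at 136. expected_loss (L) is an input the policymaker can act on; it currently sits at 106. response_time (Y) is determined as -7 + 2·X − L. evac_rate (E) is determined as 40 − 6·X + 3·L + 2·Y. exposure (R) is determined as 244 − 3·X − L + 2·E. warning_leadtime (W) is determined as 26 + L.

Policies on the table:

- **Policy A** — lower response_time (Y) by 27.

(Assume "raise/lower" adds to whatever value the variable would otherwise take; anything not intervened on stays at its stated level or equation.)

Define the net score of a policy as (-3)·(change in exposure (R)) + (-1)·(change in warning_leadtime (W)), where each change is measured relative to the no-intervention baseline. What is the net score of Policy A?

Baseline:
  X = 136
  L = 106
  Y = -7 + 2·136 − 106 = 159
  E = 40 − 6·136 + 3·106 + 2·159 = -140
  R = 244 − 3·136 − 106 + 2·(-140) = -550
  W = 26 + 106 = 132
Policy A (Y − 27):
  X = 136
  L = 106
  Y = -7 + 2·136 − 106 (−27 from intervention) = 132
  E = 40 − 6·136 + 3·106 + 2·132 = -194
  R = 244 − 3·136 − 106 + 2·(-194) = -658
  W = 26 + 106 = 132
ΔR = -658 − (-550) = -108; ΔW = 132 − 132 = 0
Score = (-3)·(-108) + (-1)·0 = 324

324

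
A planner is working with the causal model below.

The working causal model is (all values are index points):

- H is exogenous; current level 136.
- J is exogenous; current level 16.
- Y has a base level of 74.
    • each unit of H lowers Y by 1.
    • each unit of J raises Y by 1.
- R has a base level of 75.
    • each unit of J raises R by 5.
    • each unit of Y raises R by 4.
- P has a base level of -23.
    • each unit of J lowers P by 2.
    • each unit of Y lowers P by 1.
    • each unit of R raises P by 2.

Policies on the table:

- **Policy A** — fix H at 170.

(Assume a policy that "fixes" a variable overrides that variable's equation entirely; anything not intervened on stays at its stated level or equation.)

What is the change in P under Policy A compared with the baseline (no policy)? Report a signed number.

-238

Baseline:
  H = 136
  J = 16
  Y = 74 − 136 + 16 = -46
  R = 75 + 5·16 + 4·(-46) = -29
  P = -23 − 2·16 − (-46) + 2·(-29) = -67
Policy A (H := 170):
  H = 170
  J = 16
  Y = 74 − 170 + 16 = -80
  R = 75 + 5·16 + 4·(-80) = -165
  P = -23 − 2·16 − (-80) + 2·(-165) = -305
Change in P: -305 − (-67) = -238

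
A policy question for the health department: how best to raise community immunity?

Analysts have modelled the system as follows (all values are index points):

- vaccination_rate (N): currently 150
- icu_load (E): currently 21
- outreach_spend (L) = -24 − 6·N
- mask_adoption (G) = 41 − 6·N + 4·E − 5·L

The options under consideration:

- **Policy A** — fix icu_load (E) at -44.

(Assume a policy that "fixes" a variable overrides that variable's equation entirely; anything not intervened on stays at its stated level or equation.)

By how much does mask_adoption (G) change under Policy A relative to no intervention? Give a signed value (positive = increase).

-260

Baseline:
  N = 150
  E = 21
  L = -24 − 6·150 = -924
  G = 41 − 6·150 + 4·21 − 5·(-924) = 3845
Policy A (E := -44):
  N = 150
  E = -44
  L = -24 − 6·150 = -924
  G = 41 − 6·150 + 4·(-44) − 5·(-924) = 3585
Change in G: 3585 − 3845 = -260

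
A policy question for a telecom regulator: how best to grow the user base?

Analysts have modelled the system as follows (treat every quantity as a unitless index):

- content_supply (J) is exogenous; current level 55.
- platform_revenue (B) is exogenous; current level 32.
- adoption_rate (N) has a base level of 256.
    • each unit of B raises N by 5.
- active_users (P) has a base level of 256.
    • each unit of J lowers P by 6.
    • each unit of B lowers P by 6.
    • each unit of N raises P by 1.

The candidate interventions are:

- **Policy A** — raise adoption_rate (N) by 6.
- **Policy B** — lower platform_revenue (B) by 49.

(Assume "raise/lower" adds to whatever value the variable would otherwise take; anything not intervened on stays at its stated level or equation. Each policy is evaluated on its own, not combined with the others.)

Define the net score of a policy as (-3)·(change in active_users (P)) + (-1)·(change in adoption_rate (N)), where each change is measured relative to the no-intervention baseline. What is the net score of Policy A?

-24

Baseline:
  J = 55
  B = 32
  N = 256 + 5·32 = 416
  P = 256 − 6·55 − 6·32 + 416 = 150
Policy A (N + 6):
  J = 55
  B = 32
  N = 256 + 5·32 (+6 from intervention) = 422
  P = 256 − 6·55 − 6·32 + 422 = 156
ΔP = 156 − 150 = 6; ΔN = 422 − 416 = 6
Score = (-3)·6 + (-1)·6 = -24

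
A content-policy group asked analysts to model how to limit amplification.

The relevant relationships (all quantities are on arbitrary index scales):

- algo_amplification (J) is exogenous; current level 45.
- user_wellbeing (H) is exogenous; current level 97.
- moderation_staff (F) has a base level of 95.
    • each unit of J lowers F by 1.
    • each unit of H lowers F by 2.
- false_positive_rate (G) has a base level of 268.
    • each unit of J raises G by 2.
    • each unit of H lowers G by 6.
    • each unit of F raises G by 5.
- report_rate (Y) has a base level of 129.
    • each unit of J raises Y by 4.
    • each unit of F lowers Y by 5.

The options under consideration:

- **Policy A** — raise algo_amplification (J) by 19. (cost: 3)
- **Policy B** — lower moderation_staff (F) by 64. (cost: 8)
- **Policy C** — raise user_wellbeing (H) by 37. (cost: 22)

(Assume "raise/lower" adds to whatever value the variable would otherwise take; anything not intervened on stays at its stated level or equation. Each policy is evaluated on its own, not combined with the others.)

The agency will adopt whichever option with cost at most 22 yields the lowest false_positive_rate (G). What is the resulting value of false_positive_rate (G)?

-1536

Policy A (J + 19):
  J = 45 + 19 = 64
  H = 97
  F = 95 − 64 − 2·97 = -163
  G = 268 + 2·64 − 6·97 + 5·(-163) = -1001
Policy B (F − 64):
  J = 45
  H = 97
  F = 95 − 45 − 2·97 (−64 from intervention) = -208
  G = 268 + 2·45 − 6·97 + 5·(-208) = -1264
Policy C (H + 37):
  J = 45
  H = 97 + 37 = 134
  F = 95 − 45 − 2·134 = -218
  G = 268 + 2·45 − 6·134 + 5·(-218) = -1536
Comparing — Policy A: G=-1001, Policy B: G=-1264, Policy C: G=-1536. Lowest is -1536 (Policy C).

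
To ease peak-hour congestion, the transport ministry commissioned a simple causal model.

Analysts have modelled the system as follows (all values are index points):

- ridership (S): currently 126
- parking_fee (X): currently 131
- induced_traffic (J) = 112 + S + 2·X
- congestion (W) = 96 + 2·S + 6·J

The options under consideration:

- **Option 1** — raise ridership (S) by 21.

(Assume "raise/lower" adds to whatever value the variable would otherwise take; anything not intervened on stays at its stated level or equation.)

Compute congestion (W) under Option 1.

3516

Option 1 (S + 21):
  S = 126 + 21 = 147
  X = 131
  J = 112 + 147 + 2·131 = 521
  W = 96 + 2·147 + 6·521 = 3516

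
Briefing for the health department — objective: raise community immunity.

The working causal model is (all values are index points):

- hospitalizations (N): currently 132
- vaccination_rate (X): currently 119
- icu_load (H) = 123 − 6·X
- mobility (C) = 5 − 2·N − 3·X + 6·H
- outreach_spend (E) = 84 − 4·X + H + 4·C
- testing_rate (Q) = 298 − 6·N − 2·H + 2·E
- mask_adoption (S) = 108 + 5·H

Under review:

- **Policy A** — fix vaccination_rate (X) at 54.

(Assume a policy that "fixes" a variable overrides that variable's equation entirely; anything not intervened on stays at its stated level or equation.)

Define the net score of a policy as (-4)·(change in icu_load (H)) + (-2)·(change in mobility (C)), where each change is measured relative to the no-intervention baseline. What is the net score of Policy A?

-6630

Baseline:
  N = 132
  X = 119
  H = 123 − 6·119 = -591
  C = 5 − 2·132 − 3·119 + 6·(-591) = -4162
Policy A (X := 54):
  N = 132
  X = 54
  H = 123 − 6·54 = -201
  C = 5 − 2·132 − 3·54 + 6·(-201) = -1627
ΔH = -201 − (-591) = 390; ΔC = -1627 − (-4162) = 2535
Score = (-4)·390 + (-2)·2535 = -6630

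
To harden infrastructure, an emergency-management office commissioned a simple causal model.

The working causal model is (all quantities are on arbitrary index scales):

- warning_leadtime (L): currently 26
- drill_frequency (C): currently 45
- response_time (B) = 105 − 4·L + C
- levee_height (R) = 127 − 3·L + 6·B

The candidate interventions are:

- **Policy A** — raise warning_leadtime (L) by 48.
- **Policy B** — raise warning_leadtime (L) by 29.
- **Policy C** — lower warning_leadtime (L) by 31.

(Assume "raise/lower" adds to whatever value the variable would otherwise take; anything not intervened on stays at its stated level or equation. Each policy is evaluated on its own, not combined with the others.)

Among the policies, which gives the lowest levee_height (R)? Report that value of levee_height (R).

Policy A (L + 48):
  L = 26 + 48 = 74
  C = 45
  B = 105 − 4·74 + 45 = -146
  R = 127 − 3·74 + 6·(-146) = -971
Policy B (L + 29):
  L = 26 + 29 = 55
  C = 45
  B = 105 − 4·55 + 45 = -70
  R = 127 − 3·55 + 6·(-70) = -458
Policy C (L − 31):
  L = 26 − 31 = -5
  C = 45
  B = 105 − 4·(-5) + 45 = 170
  R = 127 − 3·(-5) + 6·170 = 1162
Comparing — Policy A: R=-971, Policy B: R=-458, Policy C: R=1162. Lowest is -971 (Policy A).

-971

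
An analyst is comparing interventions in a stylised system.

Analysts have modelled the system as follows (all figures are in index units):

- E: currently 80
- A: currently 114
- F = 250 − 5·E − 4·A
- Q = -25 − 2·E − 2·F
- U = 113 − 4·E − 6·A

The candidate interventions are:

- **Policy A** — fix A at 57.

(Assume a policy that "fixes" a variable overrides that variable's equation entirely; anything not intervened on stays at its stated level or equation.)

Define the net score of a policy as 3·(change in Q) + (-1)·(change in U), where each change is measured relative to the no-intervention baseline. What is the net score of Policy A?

-1710

Baseline:
  E = 80
  A = 114
  F = 250 − 5·80 − 4·114 = -606
  Q = -25 − 2·80 − 2·(-606) = 1027
  U = 113 − 4·80 − 6·114 = -891
Policy A (A := 57):
  E = 80
  A = 57
  F = 250 − 5·80 − 4·57 = -378
  Q = -25 − 2·80 − 2·(-378) = 571
  U = 113 − 4·80 − 6·57 = -549
ΔQ = 571 − 1027 = -456; ΔU = -549 − (-891) = 342
Score = 3·(-456) + (-1)·342 = -1710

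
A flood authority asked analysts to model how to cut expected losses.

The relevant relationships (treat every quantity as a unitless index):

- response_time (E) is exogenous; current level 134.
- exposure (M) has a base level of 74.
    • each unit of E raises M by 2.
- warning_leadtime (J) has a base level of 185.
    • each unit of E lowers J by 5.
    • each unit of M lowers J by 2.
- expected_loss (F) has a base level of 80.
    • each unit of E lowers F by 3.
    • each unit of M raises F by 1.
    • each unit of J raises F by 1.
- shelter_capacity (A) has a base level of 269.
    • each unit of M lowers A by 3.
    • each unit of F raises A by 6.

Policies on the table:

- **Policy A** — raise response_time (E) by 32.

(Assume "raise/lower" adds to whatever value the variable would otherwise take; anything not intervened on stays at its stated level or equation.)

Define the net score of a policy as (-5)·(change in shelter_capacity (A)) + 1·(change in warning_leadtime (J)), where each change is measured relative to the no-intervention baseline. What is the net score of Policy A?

10272

Baseline:
  E = 134
  M = 74 + 2·134 = 342
  J = 185 − 5·134 − 2·342 = -1169
  F = 80 − 3·134 + 342 + (-1169) = -1149
  A = 269 − 3·342 + 6·(-1149) = -7651
Policy A (E + 32):
  E = 134 + 32 = 166
  M = 74 + 2·166 = 406
  J = 185 − 5·166 − 2·406 = -1457
  F = 80 − 3·166 + 406 + (-1457) = -1469
  A = 269 − 3·406 + 6·(-1469) = -9763
ΔA = -9763 − (-7651) = -2112; ΔJ = -1457 − (-1169) = -288
Score = (-5)·(-2112) + 1·(-288) = 10272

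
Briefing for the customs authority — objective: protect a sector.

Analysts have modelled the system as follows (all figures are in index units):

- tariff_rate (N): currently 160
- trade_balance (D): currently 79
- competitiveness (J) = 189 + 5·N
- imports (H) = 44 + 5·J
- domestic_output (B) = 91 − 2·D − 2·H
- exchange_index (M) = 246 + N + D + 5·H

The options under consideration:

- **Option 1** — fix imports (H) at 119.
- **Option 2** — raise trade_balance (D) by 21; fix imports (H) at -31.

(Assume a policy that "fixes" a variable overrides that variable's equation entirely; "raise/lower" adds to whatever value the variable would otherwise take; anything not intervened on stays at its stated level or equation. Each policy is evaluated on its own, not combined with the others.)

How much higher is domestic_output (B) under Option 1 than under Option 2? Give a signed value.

Option 1 (H := 119):
  N = 160
  D = 79
  J = 189 + 5·160 = 989
  H = 119
  B = 91 − 2·79 − 2·119 = -305
Option 2 (D + 21, H := -31):
  N = 160
  D = 79 + 21 = 100
  J = 189 + 5·160 = 989
  H = -31
  B = 91 − 2·100 − 2·(-31) = -47
B: -305 − (-47) = -258

-258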